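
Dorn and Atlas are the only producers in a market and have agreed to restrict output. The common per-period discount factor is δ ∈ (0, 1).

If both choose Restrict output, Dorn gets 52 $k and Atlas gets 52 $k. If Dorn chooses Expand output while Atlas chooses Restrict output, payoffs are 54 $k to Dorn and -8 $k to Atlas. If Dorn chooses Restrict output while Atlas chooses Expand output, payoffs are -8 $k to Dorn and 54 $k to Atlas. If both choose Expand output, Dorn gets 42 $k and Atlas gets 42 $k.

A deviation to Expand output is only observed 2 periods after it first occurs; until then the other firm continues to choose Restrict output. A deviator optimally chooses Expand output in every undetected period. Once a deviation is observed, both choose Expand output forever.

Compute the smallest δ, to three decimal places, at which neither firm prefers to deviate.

0.408

The best deviation is to choose Expand output for all 2 undetected periods, earning 54 each, then 42 forever once detected.
Deviation value: 54(1−δ^2)/(1−δ) + 42δ^2/(1−δ); cooperation value: 52/(1−δ).
IC: 52 ≥ 54(1−δ^2) + 42δ^2 = 54 − 12δ^2.
So δ^2 ≥ 2/12 = 1/6, giving δ ≥ (1/6)^(1/2) ≈ 0.408.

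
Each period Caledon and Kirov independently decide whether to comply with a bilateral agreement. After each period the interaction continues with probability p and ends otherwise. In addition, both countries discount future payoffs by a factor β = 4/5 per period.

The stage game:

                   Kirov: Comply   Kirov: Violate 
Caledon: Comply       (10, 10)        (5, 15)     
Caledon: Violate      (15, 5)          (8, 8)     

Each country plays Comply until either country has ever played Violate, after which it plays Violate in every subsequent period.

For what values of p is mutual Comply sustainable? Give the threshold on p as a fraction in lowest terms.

With continuation probability p and discount β, the effective per-period discount factor is βp.
Grim-trigger IC: βp ≥ (15−10)/(15−8) = 5/7.
So p ≥ (5/7)/(4/5) = 25/28.

25/28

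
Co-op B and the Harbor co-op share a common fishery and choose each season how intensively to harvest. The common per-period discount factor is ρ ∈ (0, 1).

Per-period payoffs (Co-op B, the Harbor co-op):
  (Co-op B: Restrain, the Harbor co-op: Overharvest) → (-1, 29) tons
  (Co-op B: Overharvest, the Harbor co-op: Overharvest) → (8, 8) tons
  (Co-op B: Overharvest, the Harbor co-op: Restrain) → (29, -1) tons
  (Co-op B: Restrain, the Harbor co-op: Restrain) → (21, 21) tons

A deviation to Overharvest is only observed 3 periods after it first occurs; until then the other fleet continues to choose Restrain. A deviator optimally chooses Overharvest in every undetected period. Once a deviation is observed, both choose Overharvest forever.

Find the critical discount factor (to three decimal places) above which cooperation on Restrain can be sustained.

0.725

A deviator earns 29 for 3 periods, then 8 forever; cooperating earns 21 forever. Multiplying the IC by (1−ρ):
21 ≥ 29(1−ρ^3) + 8ρ^3, so 21·ρ^3 ≥ 8 and ρ^3 ≥ 8/21.
ρ ≥ (8/21)^(1/3) ≈ 0.725.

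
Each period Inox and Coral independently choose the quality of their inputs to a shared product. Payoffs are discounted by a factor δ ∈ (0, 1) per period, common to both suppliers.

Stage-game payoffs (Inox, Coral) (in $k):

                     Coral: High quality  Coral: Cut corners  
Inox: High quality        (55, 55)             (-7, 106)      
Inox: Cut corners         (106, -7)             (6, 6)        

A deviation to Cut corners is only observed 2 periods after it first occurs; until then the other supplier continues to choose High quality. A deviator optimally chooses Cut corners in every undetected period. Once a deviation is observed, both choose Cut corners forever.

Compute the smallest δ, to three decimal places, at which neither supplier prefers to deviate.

Deviating for the 2 undetected periods gains 106−55 = 51 per period over cooperation, then loses 55−6 = 49 per period forever once punishment starts.
Gain: 51(1 + δ + … + δ^1); loss: 49·δ^2/(1−δ).
No profitable deviation ⇔ 51(1−δ^2) ≤ 49·δ^2, i.e. δ^2 ≥ 51/(51+49) = 51/100.
Hence δ ≥ (51/100)^(1/2) ≈ 0.714.

0.714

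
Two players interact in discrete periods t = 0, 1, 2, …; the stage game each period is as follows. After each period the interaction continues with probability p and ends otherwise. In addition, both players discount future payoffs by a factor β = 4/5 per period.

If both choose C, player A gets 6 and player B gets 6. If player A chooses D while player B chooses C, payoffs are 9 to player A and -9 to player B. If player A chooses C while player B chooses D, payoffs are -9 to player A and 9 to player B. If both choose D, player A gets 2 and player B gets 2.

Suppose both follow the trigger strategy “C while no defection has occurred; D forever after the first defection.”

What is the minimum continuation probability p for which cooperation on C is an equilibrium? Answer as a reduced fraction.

With continuation probability p and discount β, the effective per-period discount factor is βp.
Grim-trigger IC: βp ≥ (9−6)/(9−2) = 3/7.
So p ≥ (3/7)/(4/5) = 15/28.

15/28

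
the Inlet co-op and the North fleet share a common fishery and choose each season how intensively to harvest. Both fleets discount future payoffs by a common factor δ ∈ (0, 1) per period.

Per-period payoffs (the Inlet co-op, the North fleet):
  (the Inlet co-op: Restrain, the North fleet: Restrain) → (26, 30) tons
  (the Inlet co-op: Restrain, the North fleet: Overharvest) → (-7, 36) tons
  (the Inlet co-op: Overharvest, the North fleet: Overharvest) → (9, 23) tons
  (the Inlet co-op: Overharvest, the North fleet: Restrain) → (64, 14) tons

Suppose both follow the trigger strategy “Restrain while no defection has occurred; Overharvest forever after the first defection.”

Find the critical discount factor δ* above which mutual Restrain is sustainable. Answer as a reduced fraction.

38/55

the Inlet co-op: cooperation gives 26 each period; deviation gives 64 once then 9 forever.
  26/(1−δ) ≥ 64 + 9δ/(1−δ) ⇒ δ ≥ 38/55.
the North fleet: cooperation gives 30 each period; deviation gives 36 once then 23 forever.
  δ ≥ 6/13.
Both must hold, so the binding constraint is the Inlet co-op's: δ ≥ 38/55.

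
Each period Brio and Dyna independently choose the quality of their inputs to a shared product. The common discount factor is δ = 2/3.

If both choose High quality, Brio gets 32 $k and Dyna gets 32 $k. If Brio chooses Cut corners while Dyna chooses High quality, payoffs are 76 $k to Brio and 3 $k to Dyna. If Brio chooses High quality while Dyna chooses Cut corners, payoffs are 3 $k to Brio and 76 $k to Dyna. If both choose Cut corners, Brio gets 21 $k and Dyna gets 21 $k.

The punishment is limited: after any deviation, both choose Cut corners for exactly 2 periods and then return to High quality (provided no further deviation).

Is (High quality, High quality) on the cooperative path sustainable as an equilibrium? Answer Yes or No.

No

A one-shot deviation gives 76 now, then 21 for 2 periods, then back to 32.
Gain from deviating: (76−32) today; loss: (32−21) in each of the next 2 periods.
No-deviation condition: (32−21)(δ+…+δ^2) ≥ 76−32, i.e. δ+…+δ^2 ≥ 4.
At δ = 2/3: δ+…+δ^2 = 1.1111 < 4.0000.
So cooperation is not sustainable.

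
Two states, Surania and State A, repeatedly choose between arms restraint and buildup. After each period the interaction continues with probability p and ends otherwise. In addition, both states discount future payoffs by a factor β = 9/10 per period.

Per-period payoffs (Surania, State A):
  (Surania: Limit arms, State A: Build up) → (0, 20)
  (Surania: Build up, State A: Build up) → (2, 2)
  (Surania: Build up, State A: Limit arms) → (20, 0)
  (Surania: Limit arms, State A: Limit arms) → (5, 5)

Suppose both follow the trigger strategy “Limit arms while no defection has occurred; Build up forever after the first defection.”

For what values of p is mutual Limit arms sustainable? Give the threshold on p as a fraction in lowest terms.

25/27

Expected continuation weight on next period's payoff is β·p = 9/10·p, which plays the role of the discount factor.
Cooperation requires 9/10·p ≥ (20−5)/(20−2) = 5/6, hence p ≥ 25/27.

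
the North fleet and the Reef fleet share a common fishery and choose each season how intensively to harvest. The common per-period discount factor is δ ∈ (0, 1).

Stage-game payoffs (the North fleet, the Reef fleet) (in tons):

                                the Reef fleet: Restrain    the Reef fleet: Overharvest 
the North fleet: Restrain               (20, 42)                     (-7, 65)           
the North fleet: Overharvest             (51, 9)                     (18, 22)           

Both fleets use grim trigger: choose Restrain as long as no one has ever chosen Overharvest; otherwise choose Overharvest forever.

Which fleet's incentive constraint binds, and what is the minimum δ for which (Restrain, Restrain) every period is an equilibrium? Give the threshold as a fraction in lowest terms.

the North fleet: cooperation gives 20 each period; deviation gives 51 once then 18 forever.
  20/(1−δ) ≥ 51 + 18δ/(1−δ) ⇒ δ ≥ 31/33.
the Reef fleet: cooperation gives 42 each period; deviation gives 65 once then 22 forever.
  δ ≥ 23/43.
Both must hold, so the binding constraint is the North fleet's: δ ≥ 31/33.

the North fleet; δ ≥ 31/33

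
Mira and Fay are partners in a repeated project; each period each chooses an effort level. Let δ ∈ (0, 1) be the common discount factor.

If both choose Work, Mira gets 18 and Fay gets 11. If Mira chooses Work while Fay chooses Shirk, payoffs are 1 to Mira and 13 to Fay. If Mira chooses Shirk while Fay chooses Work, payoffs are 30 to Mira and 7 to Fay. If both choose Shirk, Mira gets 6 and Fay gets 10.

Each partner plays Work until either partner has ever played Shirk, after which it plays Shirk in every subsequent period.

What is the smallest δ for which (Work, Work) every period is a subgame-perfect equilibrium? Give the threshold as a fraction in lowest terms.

Mira's threshold: (30−18)/(30−6) = 1/2.
Fay's threshold: (13−11)/(13−10) = 2/3.
1/2 < 2/3, so Fay binds and δ* = 2/3.

2/3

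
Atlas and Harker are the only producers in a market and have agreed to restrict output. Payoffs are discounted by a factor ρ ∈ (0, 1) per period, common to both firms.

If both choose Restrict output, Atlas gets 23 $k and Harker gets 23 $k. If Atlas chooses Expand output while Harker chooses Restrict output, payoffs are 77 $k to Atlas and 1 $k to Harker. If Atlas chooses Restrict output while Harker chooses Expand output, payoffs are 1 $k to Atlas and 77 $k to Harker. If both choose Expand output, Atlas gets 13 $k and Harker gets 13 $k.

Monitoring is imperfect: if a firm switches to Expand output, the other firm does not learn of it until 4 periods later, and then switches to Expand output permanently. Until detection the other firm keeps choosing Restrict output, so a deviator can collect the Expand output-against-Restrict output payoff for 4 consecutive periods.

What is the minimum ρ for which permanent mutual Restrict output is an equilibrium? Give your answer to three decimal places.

Deviating for the 4 undetected periods gains 77−23 = 54 per period over cooperation, then loses 23−13 = 10 per period forever once punishment starts.
Gain: 54(1 + ρ + … + ρ^3); loss: 10·ρ^4/(1−ρ).
No profitable deviation ⇔ 54(1−ρ^4) ≤ 10·ρ^4, i.e. ρ^4 ≥ 54/(54+10) = 27/32.
Hence ρ ≥ (27/32)^(1/4) ≈ 0.958.

0.958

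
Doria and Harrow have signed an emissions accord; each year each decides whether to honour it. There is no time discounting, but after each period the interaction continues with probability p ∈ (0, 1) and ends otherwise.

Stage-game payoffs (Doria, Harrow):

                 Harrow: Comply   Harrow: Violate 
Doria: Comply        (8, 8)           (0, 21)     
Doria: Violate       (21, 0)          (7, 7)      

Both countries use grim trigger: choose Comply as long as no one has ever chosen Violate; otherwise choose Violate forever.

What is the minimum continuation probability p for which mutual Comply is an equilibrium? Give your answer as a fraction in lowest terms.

13/14

With no time discounting, the continuation probability p plays the role of the discount factor.
Grim-trigger IC: 8/(1−p) ≥ 21 + 7p/(1−p) ⇒ p ≥ (21−8)/(21−7) = 13/14.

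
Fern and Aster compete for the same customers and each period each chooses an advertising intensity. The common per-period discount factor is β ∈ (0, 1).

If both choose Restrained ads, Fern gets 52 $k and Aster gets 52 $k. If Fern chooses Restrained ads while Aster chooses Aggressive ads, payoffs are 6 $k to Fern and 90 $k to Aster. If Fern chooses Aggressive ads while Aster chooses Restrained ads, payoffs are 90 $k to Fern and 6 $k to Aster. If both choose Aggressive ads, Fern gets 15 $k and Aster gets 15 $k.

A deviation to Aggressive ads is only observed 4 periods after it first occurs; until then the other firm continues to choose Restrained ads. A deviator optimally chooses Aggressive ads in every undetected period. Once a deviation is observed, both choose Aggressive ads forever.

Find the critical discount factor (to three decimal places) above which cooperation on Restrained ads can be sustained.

A deviator earns 90 for 4 periods, then 15 forever; cooperating earns 52 forever. Multiplying the IC by (1−β):
52 ≥ 90(1−β^4) + 15β^4, so 75·β^4 ≥ 38 and β^4 ≥ 38/75.
β ≥ (38/75)^(1/4) ≈ 0.844.

0.844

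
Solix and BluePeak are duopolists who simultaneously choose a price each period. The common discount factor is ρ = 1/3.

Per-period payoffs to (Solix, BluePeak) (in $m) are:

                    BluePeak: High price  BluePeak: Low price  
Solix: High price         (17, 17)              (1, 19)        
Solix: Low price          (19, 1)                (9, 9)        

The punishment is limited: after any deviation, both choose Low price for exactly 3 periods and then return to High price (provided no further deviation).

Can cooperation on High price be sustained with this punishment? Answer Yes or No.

A one-shot deviation gives 19 now, then 9 for 3 periods, then back to 17.
Gain from deviating: (19−17) today; loss: (17−9) in each of the next 3 periods.
No-deviation condition: (17−9)(ρ+…+ρ^3) ≥ 19−17, i.e. ρ+…+ρ^3 ≥ 1/4.
At ρ = 1/3: ρ+…+ρ^3 = 0.4815 ≥ 0.2500.
So cooperation is sustainable.

Yes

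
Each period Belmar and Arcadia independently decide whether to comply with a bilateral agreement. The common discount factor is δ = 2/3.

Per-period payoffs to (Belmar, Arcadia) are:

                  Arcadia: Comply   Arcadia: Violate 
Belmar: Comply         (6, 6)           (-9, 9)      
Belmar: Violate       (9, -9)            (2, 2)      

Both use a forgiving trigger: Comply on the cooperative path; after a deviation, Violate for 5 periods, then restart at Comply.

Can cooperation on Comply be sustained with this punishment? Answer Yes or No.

Comparing payoff streams over the 6 periods until play realigns: cooperate → 6(1+δ+…+δ^5); deviate → 9 + 2(δ+…+δ^5).
Cooperation is sustained iff (6−2)(δ+…+δ^5) ≥ 9−6.
δ+…+δ^5 = 2/3·(1−(2/3)^5)/(1−2/3) = 1.7366, and (9−6)/(6−2) = 0.7500.
1.7366 ≥ 0.7500, so cooperation is sustainable.

Yes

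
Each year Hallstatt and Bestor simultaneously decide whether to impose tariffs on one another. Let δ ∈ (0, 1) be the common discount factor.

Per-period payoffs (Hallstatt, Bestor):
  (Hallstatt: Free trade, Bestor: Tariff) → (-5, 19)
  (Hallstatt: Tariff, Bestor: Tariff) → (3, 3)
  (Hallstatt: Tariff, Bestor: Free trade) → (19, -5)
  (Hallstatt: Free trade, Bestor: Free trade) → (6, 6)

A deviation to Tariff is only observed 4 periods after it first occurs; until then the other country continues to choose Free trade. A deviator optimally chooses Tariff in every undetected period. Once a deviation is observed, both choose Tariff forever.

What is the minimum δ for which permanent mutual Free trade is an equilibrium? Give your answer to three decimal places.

0.949

Deviating for the 4 undetected periods gains 19−6 = 13 per period over cooperation, then loses 6−3 = 3 per period forever once punishment starts.
Gain: 13(1 + δ + … + δ^3); loss: 3·δ^4/(1−δ).
No profitable deviation ⇔ 13(1−δ^4) ≤ 3·δ^4, i.e. δ^4 ≥ 13/(13+3) = 13/16.
Hence δ ≥ (13/16)^(1/4) ≈ 0.949.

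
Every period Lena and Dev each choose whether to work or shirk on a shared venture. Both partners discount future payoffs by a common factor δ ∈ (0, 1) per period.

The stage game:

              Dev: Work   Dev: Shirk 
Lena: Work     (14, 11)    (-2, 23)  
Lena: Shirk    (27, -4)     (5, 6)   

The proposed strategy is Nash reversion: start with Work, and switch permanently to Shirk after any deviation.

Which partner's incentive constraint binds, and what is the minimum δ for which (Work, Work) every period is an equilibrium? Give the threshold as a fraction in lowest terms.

Dev; δ ≥ 12/17

For Lena: deviation gain 27−14 = 13, per-period punishment loss 14−5 = 9. IC gives δ ≥ 13/22.
For Dev: gain 12, loss 5 per period, so δ ≥ 12/17.
The tighter constraint is Dev's, so cooperation needs δ ≥ 12/17.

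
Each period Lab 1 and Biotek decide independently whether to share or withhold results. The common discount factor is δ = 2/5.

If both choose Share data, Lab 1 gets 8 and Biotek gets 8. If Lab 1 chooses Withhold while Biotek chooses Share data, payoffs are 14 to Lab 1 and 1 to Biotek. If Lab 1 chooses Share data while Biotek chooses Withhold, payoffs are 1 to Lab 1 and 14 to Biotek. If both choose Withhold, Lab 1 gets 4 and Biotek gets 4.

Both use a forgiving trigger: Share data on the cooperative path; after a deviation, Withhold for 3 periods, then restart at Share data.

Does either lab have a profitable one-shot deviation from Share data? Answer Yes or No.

Yes

Comparing payoff streams over the 4 periods until play realigns: cooperate → 8(1+δ+…+δ^3); deviate → 14 + 4(δ+…+δ^3).
Cooperation is sustained iff (8−4)(δ+…+δ^3) ≥ 14−8.
δ+…+δ^3 = 2/5·(1−(2/5)^3)/(1−2/5) = 0.6240, and (14−8)/(8−4) = 1.5000.
0.6240 < 1.5000, so cooperation is not sustainable.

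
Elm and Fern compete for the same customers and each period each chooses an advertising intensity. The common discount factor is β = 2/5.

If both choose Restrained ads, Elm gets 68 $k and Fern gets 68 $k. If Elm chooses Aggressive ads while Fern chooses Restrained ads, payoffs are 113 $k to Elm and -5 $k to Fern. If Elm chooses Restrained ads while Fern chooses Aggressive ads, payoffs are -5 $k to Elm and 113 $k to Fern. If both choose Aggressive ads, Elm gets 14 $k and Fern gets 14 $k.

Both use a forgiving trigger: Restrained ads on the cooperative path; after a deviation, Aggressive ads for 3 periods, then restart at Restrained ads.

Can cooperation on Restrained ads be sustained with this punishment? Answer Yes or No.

Comparing payoff streams over the 4 periods until play realigns: cooperate → 68(1+β+…+β^3); deviate → 113 + 14(β+…+β^3).
Cooperation is sustained iff (68−14)(β+…+β^3) ≥ 113−68.
β+…+β^3 = 2/5·(1−(2/5)^3)/(1−2/5) = 0.6240, and (113−68)/(68−14) = 0.8333.
0.6240 < 0.8333, so cooperation is not sustainable.

No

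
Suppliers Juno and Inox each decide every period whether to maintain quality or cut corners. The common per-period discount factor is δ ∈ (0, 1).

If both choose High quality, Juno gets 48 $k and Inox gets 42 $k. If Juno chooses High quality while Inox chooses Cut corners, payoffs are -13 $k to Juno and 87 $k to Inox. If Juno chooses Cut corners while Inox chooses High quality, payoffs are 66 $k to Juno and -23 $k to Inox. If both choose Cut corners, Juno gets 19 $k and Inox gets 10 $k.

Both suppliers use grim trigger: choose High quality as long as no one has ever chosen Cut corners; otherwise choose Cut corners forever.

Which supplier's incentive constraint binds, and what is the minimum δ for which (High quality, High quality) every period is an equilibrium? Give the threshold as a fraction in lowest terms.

Inox; δ ≥ 45/77

Juno's threshold: (66−48)/(66−19) = 18/47.
Inox's threshold: (87−42)/(87−10) = 45/77.
18/47 < 45/77, so Inox binds and δ* = 45/77.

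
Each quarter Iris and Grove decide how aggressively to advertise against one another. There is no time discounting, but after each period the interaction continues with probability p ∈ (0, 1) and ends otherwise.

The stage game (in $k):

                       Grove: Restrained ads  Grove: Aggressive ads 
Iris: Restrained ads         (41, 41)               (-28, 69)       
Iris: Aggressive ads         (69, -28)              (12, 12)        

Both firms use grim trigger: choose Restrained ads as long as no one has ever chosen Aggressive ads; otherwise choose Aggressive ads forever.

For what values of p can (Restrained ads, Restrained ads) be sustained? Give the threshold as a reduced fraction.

28/57

With no time discounting, the continuation probability p plays the role of the discount factor.
Grim-trigger IC: 41/(1−p) ≥ 69 + 12p/(1−p) ⇒ p ≥ (69−41)/(69−12) = 28/57.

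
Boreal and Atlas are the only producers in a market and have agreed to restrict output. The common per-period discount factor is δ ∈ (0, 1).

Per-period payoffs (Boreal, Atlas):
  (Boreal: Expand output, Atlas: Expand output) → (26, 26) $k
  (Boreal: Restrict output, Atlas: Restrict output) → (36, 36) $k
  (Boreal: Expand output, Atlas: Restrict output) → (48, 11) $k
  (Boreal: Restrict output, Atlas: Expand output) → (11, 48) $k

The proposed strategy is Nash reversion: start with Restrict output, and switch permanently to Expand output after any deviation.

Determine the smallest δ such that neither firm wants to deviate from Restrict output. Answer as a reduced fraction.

Under grim trigger the critical discount factor is (T−C)/(T−P) with T = 48, C = 36, P = 26.
δ* = (48−36)/(48−26) = 12/22 = 6/11.

6/11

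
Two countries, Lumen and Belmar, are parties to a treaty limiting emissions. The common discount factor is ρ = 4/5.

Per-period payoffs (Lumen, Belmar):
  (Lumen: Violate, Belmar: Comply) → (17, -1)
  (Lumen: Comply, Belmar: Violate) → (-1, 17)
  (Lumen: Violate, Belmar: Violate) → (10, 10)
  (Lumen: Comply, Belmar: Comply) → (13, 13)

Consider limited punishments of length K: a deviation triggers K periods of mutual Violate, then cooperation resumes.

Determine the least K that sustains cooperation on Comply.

2

IC: ρ(1−ρ^K)/(1−ρ) ≥ (17−13)/(13−10) = 4/3.
With ρ = 4/5: need 1 − ρ^K ≥ 4/3·(1−4/5)/(4/5), i.e. ρ^K ≤ 0.6667.
Since (4/5)^1 = 0.8000 and (4/5)^2 = 0.6400, the smallest such K is 2.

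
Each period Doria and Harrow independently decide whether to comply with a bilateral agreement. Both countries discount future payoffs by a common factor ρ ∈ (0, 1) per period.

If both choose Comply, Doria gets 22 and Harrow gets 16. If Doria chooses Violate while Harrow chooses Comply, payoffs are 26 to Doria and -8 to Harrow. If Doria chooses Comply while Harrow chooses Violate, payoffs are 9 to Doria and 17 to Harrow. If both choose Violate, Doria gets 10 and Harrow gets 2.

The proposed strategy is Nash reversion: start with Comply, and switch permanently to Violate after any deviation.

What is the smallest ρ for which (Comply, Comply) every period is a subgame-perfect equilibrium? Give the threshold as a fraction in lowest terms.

For Doria: deviation gain 26−22 = 4, per-period punishment loss 22−10 = 12. IC gives ρ ≥ 4/16 = 1/4.
For Harrow: gain 1, loss 14 per period, so ρ ≥ 1/15.
The tighter constraint is Doria's, so cooperation needs ρ ≥ 1/4.

1/4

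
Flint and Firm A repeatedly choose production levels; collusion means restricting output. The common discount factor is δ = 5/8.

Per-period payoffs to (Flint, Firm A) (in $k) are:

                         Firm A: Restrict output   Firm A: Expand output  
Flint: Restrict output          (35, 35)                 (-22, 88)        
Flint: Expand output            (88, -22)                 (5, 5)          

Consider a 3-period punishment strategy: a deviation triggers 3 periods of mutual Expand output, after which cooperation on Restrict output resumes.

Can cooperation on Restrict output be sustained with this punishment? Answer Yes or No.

No

Comparing payoff streams over the 4 periods until play realigns: cooperate → 35(1+δ+…+δ^3); deviate → 88 + 5(δ+…+δ^3).
Cooperation is sustained iff (35−5)(δ+…+δ^3) ≥ 88−35.
δ+…+δ^3 = 5/8·(1−(5/8)^3)/(1−5/8) = 1.2598, and (88−35)/(35−5) = 1.7667.
1.2598 < 1.7667, so cooperation is not sustainable.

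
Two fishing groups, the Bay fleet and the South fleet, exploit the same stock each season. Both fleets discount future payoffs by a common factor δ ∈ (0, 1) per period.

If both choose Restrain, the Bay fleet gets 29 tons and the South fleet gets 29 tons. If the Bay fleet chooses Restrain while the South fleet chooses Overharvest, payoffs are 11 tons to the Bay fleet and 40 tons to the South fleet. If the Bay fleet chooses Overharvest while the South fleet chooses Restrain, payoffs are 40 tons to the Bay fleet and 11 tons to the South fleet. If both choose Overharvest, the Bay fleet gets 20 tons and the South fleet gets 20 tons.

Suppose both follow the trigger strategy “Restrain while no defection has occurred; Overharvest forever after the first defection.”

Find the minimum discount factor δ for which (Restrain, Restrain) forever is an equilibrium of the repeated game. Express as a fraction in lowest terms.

11/20

Under grim trigger the critical discount factor is (T−C)/(T−P) with T = 40, C = 29, P = 20.
δ* = (40−29)/(40−20) = 11/20.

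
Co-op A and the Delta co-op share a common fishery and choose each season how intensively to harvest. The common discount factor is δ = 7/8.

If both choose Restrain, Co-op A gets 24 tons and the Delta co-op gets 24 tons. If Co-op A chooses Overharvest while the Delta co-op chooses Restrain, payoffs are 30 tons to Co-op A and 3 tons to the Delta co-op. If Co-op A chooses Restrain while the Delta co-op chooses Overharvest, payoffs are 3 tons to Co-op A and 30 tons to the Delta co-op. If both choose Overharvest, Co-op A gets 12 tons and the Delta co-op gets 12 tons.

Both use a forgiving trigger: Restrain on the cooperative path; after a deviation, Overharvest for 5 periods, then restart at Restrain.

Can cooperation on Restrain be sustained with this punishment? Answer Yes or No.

Yes

IC: δ+…+δ^5 ≥ (30−24)/(24−12) = 1/2.
At δ = 7/8: partial sum = 3.4096 ≥ 0.5000. Cooperation sustainable.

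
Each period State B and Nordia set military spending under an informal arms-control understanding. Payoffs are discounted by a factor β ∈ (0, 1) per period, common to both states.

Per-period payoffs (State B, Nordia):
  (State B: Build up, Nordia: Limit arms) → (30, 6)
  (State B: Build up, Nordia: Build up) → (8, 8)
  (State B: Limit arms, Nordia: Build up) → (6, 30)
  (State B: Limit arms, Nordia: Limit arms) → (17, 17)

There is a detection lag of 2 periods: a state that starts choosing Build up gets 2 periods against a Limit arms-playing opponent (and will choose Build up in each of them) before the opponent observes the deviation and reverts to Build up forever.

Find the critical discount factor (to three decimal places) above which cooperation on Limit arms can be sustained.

The best deviation is to choose Build up for all 2 undetected periods, earning 30 each, then 8 forever once detected.
Deviation value: 30(1−β^2)/(1−β) + 8β^2/(1−β); cooperation value: 17/(1−β).
IC: 17 ≥ 30(1−β^2) + 8β^2 = 30 − 22β^2.
So β^2 ≥ 13/22, giving β ≥ (13/22)^(1/2) ≈ 0.769.

0.769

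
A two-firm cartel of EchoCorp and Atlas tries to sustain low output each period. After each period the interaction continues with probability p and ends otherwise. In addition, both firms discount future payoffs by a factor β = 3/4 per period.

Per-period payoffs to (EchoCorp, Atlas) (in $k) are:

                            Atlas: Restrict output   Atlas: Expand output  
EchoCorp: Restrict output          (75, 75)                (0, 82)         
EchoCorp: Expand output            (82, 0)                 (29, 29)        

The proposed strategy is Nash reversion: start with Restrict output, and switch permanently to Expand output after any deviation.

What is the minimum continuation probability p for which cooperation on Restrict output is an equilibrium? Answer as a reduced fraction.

Expected continuation weight on next period's payoff is β·p = 3/4·p, which plays the role of the discount factor.
Cooperation requires 3/4·p ≥ (82−75)/(82−29) = 7/53, hence p ≥ 28/159.

28/159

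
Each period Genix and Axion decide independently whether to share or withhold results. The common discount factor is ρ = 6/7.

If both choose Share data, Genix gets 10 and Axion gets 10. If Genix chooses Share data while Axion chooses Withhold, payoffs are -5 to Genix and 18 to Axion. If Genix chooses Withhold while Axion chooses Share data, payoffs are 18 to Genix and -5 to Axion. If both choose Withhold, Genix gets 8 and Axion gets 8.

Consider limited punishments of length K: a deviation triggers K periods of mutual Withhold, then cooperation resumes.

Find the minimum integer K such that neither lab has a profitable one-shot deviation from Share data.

8

Need Σ_{k=1}^{K} ρ^k ≥ (18−10)/(10−8) = 4.0000 at ρ = 6/7.
At K = 7 the sum is 3.9605 < 4.0000; at K = 8 it is 4.2519 ≥ 4.0000.
So the minimum punishment length is K = 8.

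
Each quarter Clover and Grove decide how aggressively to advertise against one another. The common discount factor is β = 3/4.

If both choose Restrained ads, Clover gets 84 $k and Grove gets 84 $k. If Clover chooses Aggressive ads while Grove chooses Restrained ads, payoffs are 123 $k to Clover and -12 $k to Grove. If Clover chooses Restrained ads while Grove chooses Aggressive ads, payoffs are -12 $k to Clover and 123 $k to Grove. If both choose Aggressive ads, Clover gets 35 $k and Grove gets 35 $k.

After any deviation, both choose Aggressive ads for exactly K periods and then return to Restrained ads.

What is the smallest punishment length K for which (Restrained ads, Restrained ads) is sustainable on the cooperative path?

IC: β(1−β^K)/(1−β) ≥ (123−84)/(84−35) = 39/49.
With β = 3/4: need 1 − β^K ≥ 39/49·(1−3/4)/(3/4), i.e. β^K ≤ 0.7347.
Since (3/4)^1 = 0.7500 and (3/4)^2 = 0.5625, the smallest such K is 2.

2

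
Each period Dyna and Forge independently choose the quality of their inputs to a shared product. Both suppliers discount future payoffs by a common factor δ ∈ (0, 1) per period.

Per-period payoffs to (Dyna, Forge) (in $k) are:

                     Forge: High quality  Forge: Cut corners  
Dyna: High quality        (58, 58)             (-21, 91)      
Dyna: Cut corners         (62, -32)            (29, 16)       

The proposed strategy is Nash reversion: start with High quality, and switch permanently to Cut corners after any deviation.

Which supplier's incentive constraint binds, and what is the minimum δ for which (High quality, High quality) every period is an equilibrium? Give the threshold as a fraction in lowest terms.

Dyna: cooperation gives 58 each period; deviation gives 62 once then 29 forever.
  58/(1−δ) ≥ 62 + 29δ/(1−δ) ⇒ δ ≥ 4/33.
Forge: cooperation gives 58 each period; deviation gives 91 once then 16 forever.
  δ ≥ 33/75 = 11/25.
Both must hold, so the binding constraint is Forge's: δ ≥ 11/25.

Forge; δ ≥ 11/25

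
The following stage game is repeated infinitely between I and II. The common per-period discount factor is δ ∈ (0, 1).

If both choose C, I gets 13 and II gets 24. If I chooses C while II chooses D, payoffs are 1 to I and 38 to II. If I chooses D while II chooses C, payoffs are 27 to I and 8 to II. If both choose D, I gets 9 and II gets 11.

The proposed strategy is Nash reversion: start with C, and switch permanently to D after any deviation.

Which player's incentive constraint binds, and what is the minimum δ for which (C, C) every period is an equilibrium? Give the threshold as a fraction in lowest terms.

For I: deviation gain 27−13 = 14, per-period punishment loss 13−9 = 4. IC gives δ ≥ 14/18 = 7/9.
For II: gain 14, loss 13 per period, so δ ≥ 14/27.
The tighter constraint is I's, so cooperation needs δ ≥ 7/9.

I; δ ≥ 7/9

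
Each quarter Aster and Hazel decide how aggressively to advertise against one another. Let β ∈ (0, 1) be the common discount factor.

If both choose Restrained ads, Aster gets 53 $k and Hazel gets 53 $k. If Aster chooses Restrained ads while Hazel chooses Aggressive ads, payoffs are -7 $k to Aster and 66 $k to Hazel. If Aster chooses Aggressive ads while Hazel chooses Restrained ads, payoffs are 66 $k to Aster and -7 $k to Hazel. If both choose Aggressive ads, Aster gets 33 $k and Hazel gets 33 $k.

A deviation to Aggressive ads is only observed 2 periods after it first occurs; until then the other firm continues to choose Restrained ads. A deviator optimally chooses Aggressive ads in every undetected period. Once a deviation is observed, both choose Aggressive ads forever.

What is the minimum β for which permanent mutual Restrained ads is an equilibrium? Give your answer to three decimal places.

The best deviation is to choose Aggressive ads for all 2 undetected periods, earning 66 each, then 33 forever once detected.
Deviation value: 66(1−β^2)/(1−β) + 33β^2/(1−β); cooperation value: 53/(1−β).
IC: 53 ≥ 66(1−β^2) + 33β^2 = 66 − 33β^2.
So β^2 ≥ 13/33, giving β ≥ (13/33)^(1/2) ≈ 0.628.

0.628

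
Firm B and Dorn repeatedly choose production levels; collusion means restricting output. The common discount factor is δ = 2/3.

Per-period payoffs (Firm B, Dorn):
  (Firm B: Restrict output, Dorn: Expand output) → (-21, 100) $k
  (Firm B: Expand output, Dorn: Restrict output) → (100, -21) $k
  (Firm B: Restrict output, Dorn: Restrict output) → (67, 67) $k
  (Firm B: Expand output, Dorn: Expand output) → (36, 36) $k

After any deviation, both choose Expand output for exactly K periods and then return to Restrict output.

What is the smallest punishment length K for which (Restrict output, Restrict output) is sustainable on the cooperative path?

2

IC: δ(1−δ^K)/(1−δ) ≥ (100−67)/(67−36) = 33/31.
With δ = 2/3: need 1 − δ^K ≥ 33/31·(1−2/3)/(2/3), i.e. δ^K ≤ 0.4677.
Since (2/3)^1 = 0.6667 and (2/3)^2 = 0.4444, the smallest such K is 2.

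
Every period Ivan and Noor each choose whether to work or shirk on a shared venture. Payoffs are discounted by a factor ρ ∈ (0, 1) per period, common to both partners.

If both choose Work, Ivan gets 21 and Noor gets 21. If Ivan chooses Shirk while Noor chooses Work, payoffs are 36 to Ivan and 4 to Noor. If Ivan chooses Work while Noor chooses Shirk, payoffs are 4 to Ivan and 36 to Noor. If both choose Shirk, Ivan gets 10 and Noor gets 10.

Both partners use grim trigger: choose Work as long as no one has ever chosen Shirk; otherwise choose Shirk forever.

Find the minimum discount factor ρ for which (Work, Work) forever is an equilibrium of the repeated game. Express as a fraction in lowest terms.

15/26

Under grim trigger the critical discount factor is (T−C)/(T−P) with T = 36, C = 21, P = 10.
ρ* = (36−21)/(36−10) = 15/26.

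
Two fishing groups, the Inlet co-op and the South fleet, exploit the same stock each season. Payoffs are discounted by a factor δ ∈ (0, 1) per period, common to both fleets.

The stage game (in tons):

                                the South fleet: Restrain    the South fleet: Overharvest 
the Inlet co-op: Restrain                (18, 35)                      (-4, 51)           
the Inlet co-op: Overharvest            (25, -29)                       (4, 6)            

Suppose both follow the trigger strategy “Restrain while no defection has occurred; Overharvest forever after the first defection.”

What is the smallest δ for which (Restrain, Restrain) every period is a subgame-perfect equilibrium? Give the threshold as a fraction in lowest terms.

16/45

For the Inlet co-op: deviation gain 25−18 = 7, per-period punishment loss 18−4 = 14. IC gives δ ≥ 7/21 = 1/3.
For the South fleet: gain 16, loss 29 per period, so δ ≥ 16/45.
The tighter constraint is the South fleet's, so cooperation needs δ ≥ 16/45.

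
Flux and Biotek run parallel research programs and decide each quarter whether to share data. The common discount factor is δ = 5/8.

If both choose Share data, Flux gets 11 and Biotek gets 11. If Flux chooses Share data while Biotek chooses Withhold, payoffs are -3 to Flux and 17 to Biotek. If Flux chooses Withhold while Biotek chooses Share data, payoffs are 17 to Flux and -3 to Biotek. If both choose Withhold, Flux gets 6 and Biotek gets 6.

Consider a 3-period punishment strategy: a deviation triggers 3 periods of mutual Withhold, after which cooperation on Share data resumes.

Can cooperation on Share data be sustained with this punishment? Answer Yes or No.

A one-shot deviation gives 17 now, then 6 for 3 periods, then back to 11.
Gain from deviating: (17−11) today; loss: (11−6) in each of the next 3 periods.
No-deviation condition: (11−6)(δ+…+δ^3) ≥ 17−11, i.e. δ+…+δ^3 ≥ 6/5.
At δ = 5/8: δ+…+δ^3 = 1.2598 ≥ 1.2000.
So cooperation is sustainable.

Yes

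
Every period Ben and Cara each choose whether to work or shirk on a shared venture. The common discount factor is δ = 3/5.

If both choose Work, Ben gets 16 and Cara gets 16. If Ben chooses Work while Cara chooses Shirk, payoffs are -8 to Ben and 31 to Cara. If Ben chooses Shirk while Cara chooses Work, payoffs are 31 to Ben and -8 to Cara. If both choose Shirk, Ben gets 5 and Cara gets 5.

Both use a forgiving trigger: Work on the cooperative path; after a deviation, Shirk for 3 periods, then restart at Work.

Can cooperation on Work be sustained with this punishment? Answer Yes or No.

A one-shot deviation gives 31 now, then 5 for 3 periods, then back to 16.
Gain from deviating: (31−16) today; loss: (16−5) in each of the next 3 periods.
No-deviation condition: (16−5)(δ+…+δ^3) ≥ 31−16, i.e. δ+…+δ^3 ≥ 15/11.
At δ = 3/5: δ+…+δ^3 = 1.1760 < 1.3636.
So cooperation is not sustainable.

No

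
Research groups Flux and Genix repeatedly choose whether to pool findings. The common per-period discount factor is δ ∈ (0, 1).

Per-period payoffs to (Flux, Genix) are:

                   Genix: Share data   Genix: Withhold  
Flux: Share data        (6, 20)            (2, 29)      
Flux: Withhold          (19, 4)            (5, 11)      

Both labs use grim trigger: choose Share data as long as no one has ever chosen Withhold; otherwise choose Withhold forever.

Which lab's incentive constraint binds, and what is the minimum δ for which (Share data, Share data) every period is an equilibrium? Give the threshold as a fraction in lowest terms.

Flux; δ ≥ 13/14

For Flux: deviation gain 19−6 = 13, per-period punishment loss 6−5 = 1. IC gives δ ≥ 13/14.
For Genix: gain 9, loss 9 per period, so δ ≥ 9/18 = 1/2.
The tighter constraint is Flux's, so cooperation needs δ ≥ 13/14.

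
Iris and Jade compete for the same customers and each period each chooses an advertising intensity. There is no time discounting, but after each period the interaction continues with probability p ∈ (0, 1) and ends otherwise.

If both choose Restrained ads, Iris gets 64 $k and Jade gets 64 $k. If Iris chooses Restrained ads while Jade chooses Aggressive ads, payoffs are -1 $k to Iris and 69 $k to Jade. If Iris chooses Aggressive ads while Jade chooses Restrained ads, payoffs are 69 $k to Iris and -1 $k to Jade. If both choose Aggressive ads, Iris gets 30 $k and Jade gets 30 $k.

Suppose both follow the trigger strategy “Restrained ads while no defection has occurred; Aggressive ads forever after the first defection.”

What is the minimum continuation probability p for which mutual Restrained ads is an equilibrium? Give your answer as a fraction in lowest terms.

5/39

With no time discounting, the continuation probability p plays the role of the discount factor.
Grim-trigger IC: 64/(1−p) ≥ 69 + 30p/(1−p) ⇒ p ≥ (69−64)/(69−30) = 5/39.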